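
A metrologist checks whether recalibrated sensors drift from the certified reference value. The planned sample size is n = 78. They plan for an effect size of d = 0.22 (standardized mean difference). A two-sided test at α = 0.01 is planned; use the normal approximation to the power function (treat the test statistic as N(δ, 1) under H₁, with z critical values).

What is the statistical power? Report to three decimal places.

Power ≈ 0.263

Noncentrality parameter: δ = d·√n = 0.22 × √78 = 1.9430
Critical value for a two-sided test at α = 0.01: z_{α/2} = 2.576.
Power = Φ(δ − 2.576) + Φ(−δ − 2.576) = Φ(-0.633) + Φ(-4.519) = 0.2634 + 0.0000 = 0.2634.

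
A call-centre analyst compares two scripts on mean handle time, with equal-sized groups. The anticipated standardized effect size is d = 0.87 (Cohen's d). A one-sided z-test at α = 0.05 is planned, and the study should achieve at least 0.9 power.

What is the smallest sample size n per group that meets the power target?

n = 23 per group

Set Φ(δ − 1.645) = 0.9; then δ − 1.645 = Φ⁻¹(0.9) = 1.282, giving δ = 2.926.
δ = d·√(n/2) ⇒ n = 2(δ/d)² = 2 × (2.926 / 0.87)² = 22.63.
Rounding up, n = 23 per group.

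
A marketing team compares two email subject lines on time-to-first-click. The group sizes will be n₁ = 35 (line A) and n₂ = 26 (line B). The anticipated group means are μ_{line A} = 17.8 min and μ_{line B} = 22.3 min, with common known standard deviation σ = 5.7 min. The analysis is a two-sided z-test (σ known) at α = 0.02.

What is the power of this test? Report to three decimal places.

Standardized effect: d = |μ_{line A} − μ_{line B}| / σ = |17.8 − 22.3| / 5.7 = 0.7895
Noncentrality parameter: δ = d / √(1/n₁ + 1/n₂) = 0.7895 / √(1/35 + 1/26) = 3.0493
Critical value for a two-sided test at α = 0.02: z_{α/2} = 2.326.
Power = Φ(δ − 2.326) + Φ(−δ − 2.326) = Φ(0.723) + Φ(-5.376) = 0.7651 + 0.0000 = 0.7651.

Power ≈ 0.765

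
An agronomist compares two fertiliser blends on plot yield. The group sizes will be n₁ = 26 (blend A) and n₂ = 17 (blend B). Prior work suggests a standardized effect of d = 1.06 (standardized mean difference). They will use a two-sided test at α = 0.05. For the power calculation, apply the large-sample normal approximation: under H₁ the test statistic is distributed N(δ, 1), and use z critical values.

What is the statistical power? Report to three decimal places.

Noncentrality parameter: δ = d / √(1/n₁ + 1/n₂) = 1.06 / √(1/26 + 1/17) = 3.3985
Two-sided α = 0.05 → critical value z_{0.025} = 1.960.
Power = Φ(δ − 1.960) + Φ(−δ − 1.960) = Φ(1.439) + Φ(-5.358) = 0.9249 + 0.0000 = 0.9249.

Power ≈ 0.925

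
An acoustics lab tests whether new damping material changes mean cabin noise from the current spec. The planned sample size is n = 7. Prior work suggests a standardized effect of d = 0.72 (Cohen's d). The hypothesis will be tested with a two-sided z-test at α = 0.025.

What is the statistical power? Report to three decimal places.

Power ≈ 0.368

Noncentrality parameter: δ = d·√n = 0.72 × √7 = 1.9049
Two-sided α = 0.025 → critical value z_{0.0125} = 2.241.
Power = Φ(δ − 2.241) + Φ(−δ − 2.241) = Φ(-0.336) + Φ(-4.146) = 0.3683 + 0.0000 = 0.3683.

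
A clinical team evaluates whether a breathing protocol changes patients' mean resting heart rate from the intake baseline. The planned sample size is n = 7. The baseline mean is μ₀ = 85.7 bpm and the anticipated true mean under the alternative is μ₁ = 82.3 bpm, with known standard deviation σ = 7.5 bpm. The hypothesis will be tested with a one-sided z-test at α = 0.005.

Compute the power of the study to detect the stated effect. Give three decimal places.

Power ≈ 0.084

Standardized effect: d = |μ₁ − μ₀| / σ = |82.3 − 85.7| / 7.5 = 0.4533
Noncentrality parameter: δ = d·√n = 0.4533 × √7 = 1.1994
One-sided α = 0.005 → critical value z_{0.005} = 2.576.
Power = Φ(δ − 2.576) = Φ(-1.376) = 0.0843.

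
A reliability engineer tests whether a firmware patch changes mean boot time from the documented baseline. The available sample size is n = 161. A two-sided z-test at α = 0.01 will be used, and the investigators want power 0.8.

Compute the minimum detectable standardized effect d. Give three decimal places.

d ≈ 0.269

Required noncentrality: δ = z_{0.005} + z_{0.20} = 2.576 + 0.842 = 3.417.
(Lower-tail contribution to power is negligible for δ > 0.)
δ = d·√n ⇒ d = δ/√n = 3.417/√161 = 0.2693.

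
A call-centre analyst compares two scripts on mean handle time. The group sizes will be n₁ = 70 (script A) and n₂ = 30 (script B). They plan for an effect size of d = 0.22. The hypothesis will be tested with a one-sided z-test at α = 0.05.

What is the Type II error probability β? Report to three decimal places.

Noncentrality parameter: δ = d / √(1/n₁ + 1/n₂) = 0.22 / √(1/70 + 1/30) = 1.0082
One-sided α = 0.05 → critical value z_{0.05} = 1.645.
Power = Φ(δ − 1.645) = Φ(-0.637) = 0.2622.
Type II error: β = 1 − power = 1 − 0.2622 = 0.7378.

β ≈ 0.738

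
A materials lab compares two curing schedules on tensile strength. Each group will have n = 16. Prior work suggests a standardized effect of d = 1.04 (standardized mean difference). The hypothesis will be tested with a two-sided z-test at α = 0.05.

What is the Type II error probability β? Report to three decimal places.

Noncentrality parameter: δ = d·√(n/2) = 1.04 × √(16/2) = 2.9416
Two-sided α = 0.05 → critical value z_{0.025} = 1.960.
Power = Φ(δ − 1.960) + Φ(−δ − 1.960) = Φ(0.982) + Φ(-4.902) = 0.8369 + 0.0000 = 0.8369.
Type II error: β = 1 − power = 1 − 0.8369 = 0.1631.

β ≈ 0.163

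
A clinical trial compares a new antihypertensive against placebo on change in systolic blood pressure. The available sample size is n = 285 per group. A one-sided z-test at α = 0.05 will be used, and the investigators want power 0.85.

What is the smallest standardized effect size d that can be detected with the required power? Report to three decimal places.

d ≈ 0.225

Required noncentrality: δ = z_{0.05} + z_{0.15} = 1.645 + 1.036 = 2.681.
δ = d·√(n/2) ⇒ d = δ/√(n/2) = 2.681/√(285/2) = 0.2246.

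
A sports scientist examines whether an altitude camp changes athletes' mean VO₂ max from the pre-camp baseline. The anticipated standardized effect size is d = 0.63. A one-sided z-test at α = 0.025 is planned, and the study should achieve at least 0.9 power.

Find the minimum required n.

n = 27

Set Φ(δ − 1.960) = 0.9; then δ − 1.960 = Φ⁻¹(0.9) = 1.282, giving δ = 3.242.
δ = d·√n ⇒ n = (δ/d)² = (3.242 / 0.63)² = 26.47.
Rounding up, n = 27.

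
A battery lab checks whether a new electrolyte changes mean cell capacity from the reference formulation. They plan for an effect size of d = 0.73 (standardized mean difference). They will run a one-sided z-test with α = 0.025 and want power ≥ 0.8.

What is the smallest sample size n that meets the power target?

For power 0.8 need Φ(δ − z_{0.025}) = 0.8, so δ = z_{0.025} + z_{0.20} = 1.960 + 0.842 = 2.802.
δ = d·√n ⇒ n = (δ/d)² = (2.802 / 0.73)² = 14.73.
Rounding up, n = 15.

n = 15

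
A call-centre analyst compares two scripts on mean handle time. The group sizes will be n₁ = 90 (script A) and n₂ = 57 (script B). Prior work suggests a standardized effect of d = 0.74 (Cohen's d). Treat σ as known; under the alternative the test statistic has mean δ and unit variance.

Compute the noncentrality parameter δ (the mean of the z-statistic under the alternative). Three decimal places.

δ = d / √(1/n₁ + 1/n₂) = 0.74 / √(1/90 + 1/57) = 4.3715

δ ≈ 4.372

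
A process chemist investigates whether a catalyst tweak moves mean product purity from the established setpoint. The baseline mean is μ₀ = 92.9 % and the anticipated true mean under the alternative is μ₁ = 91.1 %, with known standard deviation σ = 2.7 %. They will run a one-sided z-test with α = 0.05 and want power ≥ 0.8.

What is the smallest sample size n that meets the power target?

n = 14

Standardized effect: d = |μ₁ − μ₀| / σ = |91.1 − 92.9| / 2.7 = 0.6667
Set Φ(δ − 1.645) = 0.8; then δ − 1.645 = Φ⁻¹(0.8) = 0.842, giving δ = 2.486.
δ = d·√n ⇒ n = (δ/d)² = (2.486 / 0.6667)² = 13.91.
Rounding up, n = 14.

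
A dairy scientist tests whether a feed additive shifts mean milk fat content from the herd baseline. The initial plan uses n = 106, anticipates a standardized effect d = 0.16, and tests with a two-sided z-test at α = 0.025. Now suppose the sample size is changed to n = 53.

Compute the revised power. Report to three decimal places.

Power ≈ 0.141

With n = 53: δ = d·√n = 0.16 × √53 = 1.1648. Critical value z_{0.0125} = 2.241.
Revised power = Φ(δ − 2.241) + Φ(−δ − 2.241) = Φ(-1.077) + Φ(-3.406) = 0.1408 + 0.0003 = 0.1412.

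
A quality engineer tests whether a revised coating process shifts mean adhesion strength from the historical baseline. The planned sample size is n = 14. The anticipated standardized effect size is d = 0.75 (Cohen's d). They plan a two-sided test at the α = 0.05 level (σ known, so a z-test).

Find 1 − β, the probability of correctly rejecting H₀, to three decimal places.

Noncentrality parameter: λ = d·√n = 0.75 × √14 = 2.8062
Two-sided α = 0.05 → critical value z_{0.025} = 1.960.
Power = Φ(λ − 1.960) + Φ(−λ − 1.960) = Φ(0.846) + Φ(-4.766) = 0.8013 + 0.0000 = 0.8013.

Power ≈ 0.801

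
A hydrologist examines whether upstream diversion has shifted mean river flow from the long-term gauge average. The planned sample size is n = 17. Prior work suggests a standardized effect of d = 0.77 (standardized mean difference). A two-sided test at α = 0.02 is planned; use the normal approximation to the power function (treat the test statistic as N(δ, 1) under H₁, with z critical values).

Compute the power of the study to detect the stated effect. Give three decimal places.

Noncentrality parameter: δ = d·√n = 0.77 × √17 = 3.1748
Critical value for a two-sided test at α = 0.02: z_{α/2} = 2.326.
Power = Φ(δ − 2.326) + Φ(−δ − 2.326) = Φ(0.848) + Φ(-5.501) = 0.8019 + 0.0000 = 0.8019.

Power ≈ 0.802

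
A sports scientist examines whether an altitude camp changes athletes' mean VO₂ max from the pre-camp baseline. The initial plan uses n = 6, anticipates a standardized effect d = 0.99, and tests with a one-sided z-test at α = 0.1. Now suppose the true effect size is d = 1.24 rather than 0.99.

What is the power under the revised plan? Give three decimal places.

Power ≈ 0.960

With d = 1.24: δ = d·√n = 1.24 × √6 = 3.0374. Critical value z_{0.1} = 1.282.
Revised power = P(Z > 1.282 − δ) = Φ(1.756) = 0.9604.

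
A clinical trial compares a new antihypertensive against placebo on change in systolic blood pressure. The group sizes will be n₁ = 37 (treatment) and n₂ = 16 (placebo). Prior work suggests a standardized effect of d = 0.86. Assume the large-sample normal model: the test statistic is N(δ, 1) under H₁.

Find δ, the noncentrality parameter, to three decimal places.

δ ≈ 2.874

δ = d / √(1/n₁ + 1/n₂) = 0.86 / √(1/37 + 1/16) = 2.8742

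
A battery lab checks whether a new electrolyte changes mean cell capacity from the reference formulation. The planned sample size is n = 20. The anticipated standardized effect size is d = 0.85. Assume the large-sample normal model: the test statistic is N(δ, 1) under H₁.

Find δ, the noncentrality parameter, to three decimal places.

δ = d·√n = 0.85 × √20 = 3.8013

δ ≈ 3.801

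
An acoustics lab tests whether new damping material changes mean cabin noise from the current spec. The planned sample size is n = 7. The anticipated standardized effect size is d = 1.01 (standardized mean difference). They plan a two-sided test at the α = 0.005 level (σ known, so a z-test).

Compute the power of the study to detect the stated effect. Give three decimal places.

Power ≈ 0.446

Noncentrality parameter: δ = d·√n = 1.01 × √7 = 2.6722
Two-sided α = 0.005 → critical value z_{0.0025} = 2.807.
Power = Φ(δ − 2.807) + Φ(−δ − 2.807) = Φ(-0.135) + Φ(-5.479) = 0.4464 + 0.0000 = 0.4464.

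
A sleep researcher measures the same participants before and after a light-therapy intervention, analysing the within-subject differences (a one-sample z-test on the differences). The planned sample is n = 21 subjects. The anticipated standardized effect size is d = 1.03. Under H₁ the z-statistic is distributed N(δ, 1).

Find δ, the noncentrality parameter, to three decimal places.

δ = d·√n = 1.03 × √21 = 4.7201

δ ≈ 4.720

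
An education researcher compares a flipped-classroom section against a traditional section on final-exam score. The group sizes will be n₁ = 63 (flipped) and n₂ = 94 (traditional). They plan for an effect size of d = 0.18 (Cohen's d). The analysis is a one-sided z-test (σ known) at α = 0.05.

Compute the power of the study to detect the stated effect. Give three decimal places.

Noncentrality parameter: δ = d / √(1/n₁ + 1/n₂) = 0.18 / √(1/63 + 1/94) = 1.1055
One-sided α = 0.05 → critical value z_{0.05} = 1.645.
Power = Φ(δ − 1.645) = Φ(-0.539) = 0.2948.

Power ≈ 0.295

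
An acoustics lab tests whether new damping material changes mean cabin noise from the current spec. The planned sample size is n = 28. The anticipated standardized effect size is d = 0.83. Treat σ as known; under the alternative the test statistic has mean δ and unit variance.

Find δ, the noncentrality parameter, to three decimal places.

δ ≈ 4.392

δ = d·√n = 0.83 × √28 = 4.3919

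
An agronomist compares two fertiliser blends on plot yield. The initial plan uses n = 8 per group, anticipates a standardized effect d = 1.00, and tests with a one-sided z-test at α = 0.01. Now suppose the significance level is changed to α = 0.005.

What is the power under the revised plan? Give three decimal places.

Power ≈ 0.282

δ = d·√(n/2) = 1.00 × √(8/2) = 2.0000 (unchanged). New critical value: z_{0.005} = 2.576.
Revised power = Φ(δ − 2.576) = Φ(-0.576) = 0.2824.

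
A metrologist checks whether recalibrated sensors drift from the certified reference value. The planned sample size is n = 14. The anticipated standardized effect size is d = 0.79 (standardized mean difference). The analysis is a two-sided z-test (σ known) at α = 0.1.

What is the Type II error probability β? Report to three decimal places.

β ≈ 0.095

Noncentrality parameter: δ = d·√n = 0.79 × √14 = 2.9559
Two-sided α = 0.1 → critical value z_{0.05} = 1.645.
Power = Φ(δ − 1.645) + Φ(−δ − 1.645) = Φ(1.311) + Φ(-4.601) = 0.9051 + 0.0000 = 0.9051.
Type II error: β = 1 − power = 1 − 0.9051 = 0.0949.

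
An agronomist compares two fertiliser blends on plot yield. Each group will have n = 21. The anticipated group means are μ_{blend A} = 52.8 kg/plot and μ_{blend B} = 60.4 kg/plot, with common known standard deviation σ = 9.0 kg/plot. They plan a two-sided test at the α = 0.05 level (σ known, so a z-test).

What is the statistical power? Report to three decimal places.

Standardized effect: d = |μ_{blend A} − μ_{blend B}| / σ = |52.8 − 60.4| / 9.0 = 0.8444
Noncentrality parameter: δ = d·√(n/2) = 0.8444 × √(21/2) = 2.7363
Two-sided α = 0.05 → critical value z_{0.025} = 1.960.
Power = Φ(δ − 1.960) + Φ(−δ − 1.960) = Φ(0.776) + Φ(-4.696) = 0.7812 + 0.0000 = 0.7812.

Power ≈ 0.781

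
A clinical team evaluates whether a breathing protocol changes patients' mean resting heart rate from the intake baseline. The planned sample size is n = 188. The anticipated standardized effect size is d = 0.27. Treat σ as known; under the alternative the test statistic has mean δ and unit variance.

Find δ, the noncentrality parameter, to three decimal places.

The noncentrality parameter scales effect size by the design's sample-size factor: δ = d·√n = 0.27 × √188 = 3.7021

δ ≈ 3.702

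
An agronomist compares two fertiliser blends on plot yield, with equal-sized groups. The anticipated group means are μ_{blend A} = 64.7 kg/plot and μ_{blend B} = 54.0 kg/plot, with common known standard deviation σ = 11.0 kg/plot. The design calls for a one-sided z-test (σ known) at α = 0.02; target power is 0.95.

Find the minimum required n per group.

Standardized effect: d = |μ_{blend A} − μ_{blend B}| / σ = |64.7 − 54.0| / 11.0 = 0.9727
For power 0.95 need Φ(δ − z_{0.02}) = 0.95, so δ = z_{0.02} + z_{0.05} = 2.054 + 1.645 = 3.699.
δ = d·√(n/2) ⇒ n = 2(δ/d)² = 2 × (3.699 / 0.9727)² = 28.91.
Round up to the next whole unit.

n = 29 per group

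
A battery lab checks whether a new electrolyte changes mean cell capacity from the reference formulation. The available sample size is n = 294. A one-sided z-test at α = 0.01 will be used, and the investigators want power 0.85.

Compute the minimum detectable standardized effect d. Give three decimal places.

d ≈ 0.196

Need Φ(δ − 2.326) = 0.85, so δ = 2.326 + 1.036 = 3.363.
δ = d·√n ⇒ d = δ/√n = 3.363/√294 = 0.1961.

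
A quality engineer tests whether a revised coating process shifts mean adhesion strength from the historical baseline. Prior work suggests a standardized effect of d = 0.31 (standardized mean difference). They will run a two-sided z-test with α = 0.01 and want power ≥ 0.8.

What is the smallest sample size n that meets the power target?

n = 122

For power 0.8 need Φ(δ − z_{0.005}) = 0.8, so δ = z_{0.005} + z_{0.20} = 2.576 + 0.842 = 3.417.
(For δ > 0 the lower-tail rejection region contributes negligibly to power, so the one-term inversion is standard.)
δ = d·√n ⇒ n = (δ/d)² = (3.417 / 0.31)² = 121.53.
Round up to the next whole unit.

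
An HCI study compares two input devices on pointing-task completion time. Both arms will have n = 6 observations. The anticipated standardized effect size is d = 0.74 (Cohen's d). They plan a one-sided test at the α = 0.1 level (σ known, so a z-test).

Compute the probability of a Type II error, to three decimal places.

Noncentrality parameter: δ = d·√(n/2) = 0.74 × √(6/2) = 1.2817
One-sided α = 0.1 → critical value z_{0.1} = 1.282.
Power = Φ(δ − 1.282) = Φ(0.000) = 0.5001.
Type II error: β = 1 − power = 1 − 0.5001 = 0.4999.

β ≈ 0.500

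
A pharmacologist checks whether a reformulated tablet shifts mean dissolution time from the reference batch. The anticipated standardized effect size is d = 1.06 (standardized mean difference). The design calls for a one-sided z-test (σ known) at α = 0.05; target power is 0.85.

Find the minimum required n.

Set Φ(δ − 1.645) = 0.85; then δ − 1.645 = Φ⁻¹(0.85) = 1.036, giving δ = 2.681.
δ = d·√n ⇒ n = (δ/d)² = (2.681 / 1.06)² = 6.40.
Round up to the next whole unit.

n = 7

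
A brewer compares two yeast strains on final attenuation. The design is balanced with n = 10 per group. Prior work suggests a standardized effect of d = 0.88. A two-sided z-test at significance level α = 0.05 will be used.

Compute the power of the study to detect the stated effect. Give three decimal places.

Noncentrality parameter: δ = d·√(n/2) = 0.88 × √(10/2) = 1.9677
Critical value for a two-sided test at α = 0.05: z_{α/2} = 1.960.
Power = Φ(δ − 1.960) + Φ(−δ − 1.960) = Φ(0.008) + Φ(-3.928) = 0.5031 + 0.0000 = 0.5031.

Power ≈ 0.503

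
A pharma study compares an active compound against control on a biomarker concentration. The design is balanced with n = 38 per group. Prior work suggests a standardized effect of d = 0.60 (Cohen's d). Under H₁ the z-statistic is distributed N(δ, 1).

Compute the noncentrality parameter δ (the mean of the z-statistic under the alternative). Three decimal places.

δ ≈ 2.615

δ = d·√(n/2) = 0.60 × √(38/2) = 2.6153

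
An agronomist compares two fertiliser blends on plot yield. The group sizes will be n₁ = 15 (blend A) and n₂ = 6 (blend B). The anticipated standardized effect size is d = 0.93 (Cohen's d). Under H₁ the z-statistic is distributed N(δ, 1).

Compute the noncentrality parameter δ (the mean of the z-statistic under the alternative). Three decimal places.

δ ≈ 1.925

δ = d / √(1/n₁ + 1/n₂) = 0.93 / √(1/15 + 1/6) = 1.9253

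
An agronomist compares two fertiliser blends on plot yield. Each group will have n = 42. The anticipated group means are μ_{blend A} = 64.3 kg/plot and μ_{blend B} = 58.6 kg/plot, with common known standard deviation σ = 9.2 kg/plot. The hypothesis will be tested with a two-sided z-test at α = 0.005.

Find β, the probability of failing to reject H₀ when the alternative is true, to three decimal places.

Standardized effect: d = |μ_{blend A} − μ_{blend B}| / σ = |64.3 − 58.6| / 9.2 = 0.6196
Noncentrality parameter: δ = d·√(n/2) = 0.6196 × √(42/2) = 2.8392
Critical value for a two-sided test at α = 0.005: z_{α/2} = 2.807.
Power = Φ(δ − 2.807) + Φ(−δ − 2.807) = Φ(0.032) + Φ(-5.646) = 0.5128 + 0.0000 = 0.5128.
Type II error: β = 1 − power = 1 − 0.5128 = 0.4872.

β ≈ 0.487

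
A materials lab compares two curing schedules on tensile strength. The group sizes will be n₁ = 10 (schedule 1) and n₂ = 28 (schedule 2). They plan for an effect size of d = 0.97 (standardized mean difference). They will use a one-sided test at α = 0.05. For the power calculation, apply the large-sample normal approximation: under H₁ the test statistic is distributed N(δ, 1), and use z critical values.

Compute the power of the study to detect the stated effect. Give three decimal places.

Noncentrality parameter: δ = d / √(1/n₁ + 1/n₂) = 0.97 / √(1/10 + 1/28) = 2.6330
One-sided α = 0.05 → critical value z_{0.05} = 1.645.
Power = Φ(δ − 1.645) = Φ(0.988) = 0.8385.

Power ≈ 0.838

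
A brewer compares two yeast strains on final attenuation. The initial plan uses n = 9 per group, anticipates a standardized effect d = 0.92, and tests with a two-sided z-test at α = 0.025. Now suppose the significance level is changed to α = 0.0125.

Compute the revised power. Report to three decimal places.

Power ≈ 0.293

δ = d·√(n/2) = 0.92 × √(9/2) = 1.9516 (unchanged). New critical value: z_{0.0063} = 2.498.
Revised power = Φ(δ − 2.498) + Φ(−δ − 2.498) = Φ(-0.546) + Φ(-4.449) = 0.2925 + 0.0000 = 0.2925.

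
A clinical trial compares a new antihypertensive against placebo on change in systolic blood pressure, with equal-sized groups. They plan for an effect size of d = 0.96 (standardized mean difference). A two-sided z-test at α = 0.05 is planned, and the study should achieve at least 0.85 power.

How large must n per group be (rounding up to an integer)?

n = 20 per group

For power 0.85 need Φ(δ − z_{0.025}) = 0.85, so δ = z_{0.025} + z_{0.15} = 1.960 + 1.036 = 2.996.
(Ignoring the negligible lower-tail rejection probability gives the usual closed-form inversion.)
δ = d·√(n/2) ⇒ n = 2(δ/d)² = 2 × (2.996 / 0.96)² = 19.48.
Rounding up, n = 20 per group.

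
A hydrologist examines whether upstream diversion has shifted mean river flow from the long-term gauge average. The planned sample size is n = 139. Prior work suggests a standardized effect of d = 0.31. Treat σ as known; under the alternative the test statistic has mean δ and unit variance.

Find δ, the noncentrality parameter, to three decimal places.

δ = d·√n = 0.31 × √139 = 3.6548

δ ≈ 3.655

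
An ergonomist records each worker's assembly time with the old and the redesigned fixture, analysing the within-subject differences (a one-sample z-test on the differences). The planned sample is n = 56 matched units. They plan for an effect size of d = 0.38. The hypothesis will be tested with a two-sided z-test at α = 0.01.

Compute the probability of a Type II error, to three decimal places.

Noncentrality parameter: δ = d·√n = 0.38 × √56 = 2.8437
Two-sided α = 0.01 → critical value z_{0.005} = 2.576.
Power = Φ(δ − 2.576) + Φ(−δ − 2.576) = Φ(0.268) + Φ(-5.419) = 0.6056 + 0.0000 = 0.6056.
Type II error: β = 1 − power = 1 − 0.6056 = 0.3944.

β ≈ 0.394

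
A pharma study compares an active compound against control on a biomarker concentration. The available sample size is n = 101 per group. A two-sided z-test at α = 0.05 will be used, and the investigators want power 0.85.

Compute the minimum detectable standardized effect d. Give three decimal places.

Need Φ(δ − 1.960) = 0.85, so δ = 1.960 + 1.036 = 2.996.
(Lower-tail contribution to power is negligible for δ > 0.)
δ = d·√(n/2) ⇒ d = δ/√(n/2) = 2.996/√(101/2) = 0.4217.

d ≈ 0.422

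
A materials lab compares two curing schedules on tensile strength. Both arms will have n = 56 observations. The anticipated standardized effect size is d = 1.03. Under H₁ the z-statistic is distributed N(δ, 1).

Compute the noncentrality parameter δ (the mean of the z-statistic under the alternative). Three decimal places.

δ ≈ 5.450

δ = d·√(n/2) = 1.03 × √(56/2) = 5.4502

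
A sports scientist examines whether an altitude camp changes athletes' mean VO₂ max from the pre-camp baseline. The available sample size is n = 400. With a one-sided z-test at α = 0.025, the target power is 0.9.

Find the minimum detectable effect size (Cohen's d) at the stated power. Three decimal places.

d ≈ 0.162

Need Φ(δ − 1.960) = 0.9, so δ = 1.960 + 1.282 = 3.242.
δ = d·√n ⇒ d = δ/√n = 3.242/√400 = 0.1621.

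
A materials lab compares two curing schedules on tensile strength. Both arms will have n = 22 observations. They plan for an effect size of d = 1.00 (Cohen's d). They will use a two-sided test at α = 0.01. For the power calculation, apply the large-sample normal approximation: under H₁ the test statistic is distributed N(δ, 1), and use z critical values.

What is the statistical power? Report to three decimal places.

Noncentrality parameter: δ = d·√(n/2) = 1.00 × √(22/2) = 3.3166
Two-sided α = 0.01 → critical value z_{0.005} = 2.576.
Power = Φ(δ − 2.576) + Φ(−δ − 2.576) = Φ(0.741) + Φ(-5.892) = 0.7706 + 0.0000 = 0.7706.

Power ≈ 0.771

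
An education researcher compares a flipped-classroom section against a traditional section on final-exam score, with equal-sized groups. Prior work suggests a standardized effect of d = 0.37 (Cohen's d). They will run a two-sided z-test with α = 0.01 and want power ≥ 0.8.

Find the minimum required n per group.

n = 171 per group

For power 0.8 need Φ(δ − z_{0.005}) = 0.8, so δ = z_{0.005} + z_{0.20} = 2.576 + 0.842 = 3.417.
(Ignoring the negligible lower-tail rejection probability gives the usual closed-form inversion.)
δ = d·√(n/2) ⇒ n = 2(δ/d)² = 2 × (3.417 / 0.37)² = 170.62.
Rounding up, n = 171 per group.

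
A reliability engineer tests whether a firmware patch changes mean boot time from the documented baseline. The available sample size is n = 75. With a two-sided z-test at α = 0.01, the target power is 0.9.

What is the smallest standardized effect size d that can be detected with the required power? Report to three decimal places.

Need Φ(δ − 2.576) = 0.9, so δ = 2.576 + 1.282 = 3.857.
(Lower-tail contribution to power is negligible for δ > 0.)
δ = d·√n ⇒ d = δ/√n = 3.857/√75 = 0.4454.

d ≈ 0.445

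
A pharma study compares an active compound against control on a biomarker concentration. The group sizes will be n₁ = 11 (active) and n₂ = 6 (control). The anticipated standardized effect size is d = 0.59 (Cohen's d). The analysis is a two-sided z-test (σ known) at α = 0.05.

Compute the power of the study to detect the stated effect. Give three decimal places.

Power ≈ 0.213

Noncentrality parameter: δ = d / √(1/n₁ + 1/n₂) = 0.59 / √(1/11 + 1/6) = 1.1625
Two-sided α = 0.05 → critical value z_{0.025} = 1.960.
Power = Φ(δ − 1.960) + Φ(−δ − 1.960) = Φ(-0.797) + Φ(-3.122) = 0.2126 + 0.0009 = 0.2135.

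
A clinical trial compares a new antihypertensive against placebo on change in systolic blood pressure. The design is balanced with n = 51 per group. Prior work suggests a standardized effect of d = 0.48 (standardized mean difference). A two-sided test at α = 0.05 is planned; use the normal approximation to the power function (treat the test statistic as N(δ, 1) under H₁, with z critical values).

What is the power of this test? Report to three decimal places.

Power ≈ 0.679

Noncentrality parameter: δ = d·√(n/2) = 0.48 × √(51/2) = 2.4239
Two-sided α = 0.05 → critical value z_{0.025} = 1.960.
Power = Φ(δ − 1.960) + Φ(−δ − 1.960) = Φ(0.464) + Φ(-4.384) = 0.6786 + 0.0000 = 0.6787.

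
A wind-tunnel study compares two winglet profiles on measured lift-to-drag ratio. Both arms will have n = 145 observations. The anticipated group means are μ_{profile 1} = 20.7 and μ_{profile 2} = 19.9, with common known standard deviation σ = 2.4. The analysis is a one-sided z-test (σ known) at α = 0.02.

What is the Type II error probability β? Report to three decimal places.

Standardized effect: d = |μ_{profile 1} − μ_{profile 2}| / σ = |20.7 − 19.9| / 2.4 = 0.3333
Noncentrality parameter: δ = d·√(n/2) = 0.3333 × √(145/2) = 2.8382
Critical value for a one-sided test at α = 0.02: z_α = 2.054.
Power = P(Z > 2.054 − δ) = Φ(0.784) = 0.7836.
Type II error: β = 1 − power = 1 − 0.7836 = 0.2164.

β ≈ 0.216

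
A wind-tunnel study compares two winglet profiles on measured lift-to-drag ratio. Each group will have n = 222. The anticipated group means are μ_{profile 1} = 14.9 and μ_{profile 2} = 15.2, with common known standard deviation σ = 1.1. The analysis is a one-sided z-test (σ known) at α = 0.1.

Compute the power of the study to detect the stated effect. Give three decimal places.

Power ≈ 0.944

Standardized effect: d = |μ_{profile 1} − μ_{profile 2}| / σ = |14.9 − 15.2| / 1.1 = 0.2727
Noncentrality parameter: δ = d·√(n/2) = 0.2727 × √(222/2) = 2.8734
Critical value for a one-sided test at α = 0.1: z_α = 1.282.
Power = P(Z > 1.282 − δ) = Φ(1.592) = 0.9443.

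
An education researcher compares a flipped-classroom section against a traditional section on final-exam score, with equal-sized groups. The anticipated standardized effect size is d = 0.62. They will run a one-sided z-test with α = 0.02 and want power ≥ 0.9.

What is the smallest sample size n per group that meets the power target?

n = 58 per group

For power 0.9 need Φ(δ − z_{0.02}) = 0.9, so δ = z_{0.02} + z_{0.10} = 2.054 + 1.282 = 3.335.
δ = d·√(n/2) ⇒ n = 2(δ/d)² = 2 × (3.335 / 0.62)² = 57.88.
Rounding up, n = 58 per group.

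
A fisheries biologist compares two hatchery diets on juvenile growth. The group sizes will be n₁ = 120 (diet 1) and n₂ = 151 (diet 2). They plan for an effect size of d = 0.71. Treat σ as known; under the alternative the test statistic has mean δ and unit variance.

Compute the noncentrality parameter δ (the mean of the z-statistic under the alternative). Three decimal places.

δ = d / √(1/n₁ + 1/n₂) = 0.71 / √(1/120 + 1/151) = 5.8057

δ ≈ 5.806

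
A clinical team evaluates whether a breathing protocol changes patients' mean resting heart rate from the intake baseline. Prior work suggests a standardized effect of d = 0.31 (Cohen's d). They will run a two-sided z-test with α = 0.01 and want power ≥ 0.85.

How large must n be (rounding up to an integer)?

Set Φ(δ − 2.576) = 0.85; then δ − 2.576 = Φ⁻¹(0.85) = 1.036, giving δ = 3.612.
(For δ > 0 the lower-tail rejection region contributes negligibly to power, so the one-term inversion is standard.)
δ = d·√n ⇒ n = (δ/d)² = (3.612 / 0.31)² = 135.78.
Rounding up, n = 136.

n = 136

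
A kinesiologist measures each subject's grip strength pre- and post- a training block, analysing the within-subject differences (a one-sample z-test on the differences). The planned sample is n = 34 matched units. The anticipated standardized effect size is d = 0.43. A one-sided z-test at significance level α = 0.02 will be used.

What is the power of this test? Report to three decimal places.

Power ≈ 0.675

Noncentrality parameter: δ = d·√n = 0.43 × √34 = 2.5073
Critical value for a one-sided test at α = 0.02: z_α = 2.054.
Power = Φ(δ − 2.054) = Φ(0.454) = 0.6749.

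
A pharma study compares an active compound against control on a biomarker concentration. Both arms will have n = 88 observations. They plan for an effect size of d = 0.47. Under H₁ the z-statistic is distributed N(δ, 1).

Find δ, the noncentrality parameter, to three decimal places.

δ ≈ 3.118

The noncentrality parameter scales effect size by the design's sample-size factor: δ = d·√(n/2) = 0.47 × √(88/2) = 3.1176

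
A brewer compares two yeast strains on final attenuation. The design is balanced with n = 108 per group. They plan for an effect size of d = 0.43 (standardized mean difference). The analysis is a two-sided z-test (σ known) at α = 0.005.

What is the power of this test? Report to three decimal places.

Noncentrality parameter: δ = d·√(n/2) = 0.43 × √(108/2) = 3.1598
Critical value for a two-sided test at α = 0.005: z_{α/2} = 2.807.
Power = Φ(δ − 2.807) + Φ(−δ − 2.807) = Φ(0.353) + Φ(-5.967) = 0.6379 + 0.0000 = 0.6379.

Power ≈ 0.638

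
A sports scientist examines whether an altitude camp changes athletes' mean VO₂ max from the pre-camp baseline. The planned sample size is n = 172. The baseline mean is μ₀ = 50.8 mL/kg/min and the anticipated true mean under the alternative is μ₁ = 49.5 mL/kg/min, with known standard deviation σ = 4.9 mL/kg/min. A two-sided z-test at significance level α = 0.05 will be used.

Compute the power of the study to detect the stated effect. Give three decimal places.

Standardized effect: d = |μ₁ − μ₀| / σ = |49.5 − 50.8| / 4.9 = 0.2653
Noncentrality parameter: δ = d·√n = 0.2653 × √172 = 3.4795
Two-sided α = 0.05 → critical value z_{0.025} = 1.960.
Power = Φ(δ − 1.960) + Φ(−δ − 1.960) = Φ(1.519) + Φ(-5.439) = 0.9357 + 0.0000 = 0.9357.

Power ≈ 0.936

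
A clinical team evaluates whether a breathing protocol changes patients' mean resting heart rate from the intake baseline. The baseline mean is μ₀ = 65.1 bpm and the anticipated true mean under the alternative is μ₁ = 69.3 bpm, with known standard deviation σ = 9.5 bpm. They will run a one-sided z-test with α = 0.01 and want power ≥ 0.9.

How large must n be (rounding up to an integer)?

Standardized effect: d = |μ₁ − μ₀| / σ = |69.3 − 65.1| / 9.5 = 0.4421
For power 0.9 need Φ(δ − z_{0.01}) = 0.9, so δ = z_{0.01} + z_{0.10} = 2.326 + 1.282 = 3.608.
δ = d·√n ⇒ n = (δ/d)² = (3.608 / 0.4421)² = 66.60.
Round up to the next whole unit.

n = 67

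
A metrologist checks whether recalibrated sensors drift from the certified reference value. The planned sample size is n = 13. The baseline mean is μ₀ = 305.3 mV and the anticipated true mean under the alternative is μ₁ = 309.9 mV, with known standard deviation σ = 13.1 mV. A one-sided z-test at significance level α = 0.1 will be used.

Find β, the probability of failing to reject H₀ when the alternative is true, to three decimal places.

β ≈ 0.506

Standardized effect: d = |μ₁ − μ₀| / σ = |309.9 − 305.3| / 13.1 = 0.3511
Noncentrality parameter: δ = d·√n = 0.3511 × √13 = 1.2661
Critical value for a one-sided test at α = 0.1: z_α = 1.282.
Power = P(Z > 1.282 − δ) = Φ(-0.015) = 0.4938.
Type II error: β = 1 − power = 1 − 0.4938 = 0.5062.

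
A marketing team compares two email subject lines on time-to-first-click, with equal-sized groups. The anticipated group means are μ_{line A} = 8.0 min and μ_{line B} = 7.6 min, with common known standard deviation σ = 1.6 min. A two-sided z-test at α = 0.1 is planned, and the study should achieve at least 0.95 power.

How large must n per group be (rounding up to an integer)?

n = 347 per group

Standardized effect: d = |μ_{line A} − μ_{line B}| / σ = |8.0 − 7.6| / 1.6 = 0.2500
Set Φ(δ − 1.645) = 0.95; then δ − 1.645 = Φ⁻¹(0.95) = 1.645, giving δ = 3.290.
(For δ > 0 the lower-tail rejection region contributes negligibly to power, so the one-term inversion is standard.)
δ = d·√(n/2) ⇒ n = 2(δ/d)² = 2 × (3.290 / 0.2500)² = 346.31.
Rounding up, n = 347 per group.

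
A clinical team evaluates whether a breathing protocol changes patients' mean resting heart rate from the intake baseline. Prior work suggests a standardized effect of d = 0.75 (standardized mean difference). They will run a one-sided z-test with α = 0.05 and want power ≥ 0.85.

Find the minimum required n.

n = 13

For power 0.85 need Φ(δ − z_{0.05}) = 0.85, so δ = z_{0.05} + z_{0.15} = 1.645 + 1.036 = 2.681.
δ = d·√n ⇒ n = (δ/d)² = (2.681 / 0.75)² = 12.78.
Round up to the next whole unit.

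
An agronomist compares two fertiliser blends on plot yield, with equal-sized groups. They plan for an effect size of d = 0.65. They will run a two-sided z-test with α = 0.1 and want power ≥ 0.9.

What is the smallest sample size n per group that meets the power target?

Set Φ(δ − 1.645) = 0.9; then δ − 1.645 = Φ⁻¹(0.9) = 1.282, giving δ = 2.926.
(The Φ(−δ − z_{α/2}) term is vanishingly small for δ > 0 and is dropped in the standard sample-size formula.)
δ = d·√(n/2) ⇒ n = 2(δ/d)² = 2 × (2.926 / 0.65)² = 40.54.
Round up to the next whole unit.

n = 41 per group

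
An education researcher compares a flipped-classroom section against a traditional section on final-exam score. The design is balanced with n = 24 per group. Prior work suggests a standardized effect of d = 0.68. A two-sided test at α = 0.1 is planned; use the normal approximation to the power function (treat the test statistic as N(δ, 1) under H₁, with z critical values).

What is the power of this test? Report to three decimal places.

Noncentrality parameter: δ = d·√(n/2) = 0.68 × √(24/2) = 2.3556
Two-sided α = 0.1 → critical value z_{0.05} = 1.645.
Power = Φ(δ − 1.645) + Φ(−δ − 1.645) = Φ(0.711) + Φ(-4.000) = 0.7614 + 0.0000 = 0.7614.

Power ≈ 0.761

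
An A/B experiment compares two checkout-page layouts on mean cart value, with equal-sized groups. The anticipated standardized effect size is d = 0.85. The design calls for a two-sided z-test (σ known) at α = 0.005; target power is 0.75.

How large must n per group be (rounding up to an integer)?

n = 34 per group

For power 0.75 need Φ(δ − z_{0.0025}) = 0.75, so δ = z_{0.0025} + z_{0.25} = 2.807 + 0.674 = 3.482.
(For δ > 0 the lower-tail rejection region contributes negligibly to power, so the one-term inversion is standard.)
δ = d·√(n/2) ⇒ n = 2(δ/d)² = 2 × (3.482 / 0.85)² = 33.55.
Rounding up, n = 34 per group.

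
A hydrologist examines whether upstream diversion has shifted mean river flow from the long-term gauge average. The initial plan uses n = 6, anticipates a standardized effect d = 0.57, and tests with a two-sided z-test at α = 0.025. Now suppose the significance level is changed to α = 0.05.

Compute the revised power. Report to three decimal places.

δ = d·√n = 0.57 × √6 = 1.3962 (unchanged). New critical value: z_{0.025} = 1.960.
Revised power = Φ(δ − 1.960) + Φ(−δ − 1.960) = Φ(-0.564) + Φ(-3.356) = 0.2865 + 0.0004 = 0.2869.

Power ≈ 0.287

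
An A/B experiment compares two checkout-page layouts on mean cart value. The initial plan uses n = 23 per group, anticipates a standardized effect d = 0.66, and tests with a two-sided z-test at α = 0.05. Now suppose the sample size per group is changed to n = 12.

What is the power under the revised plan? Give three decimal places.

Power ≈ 0.366

With n = 12 per group: δ = d·√(n/2) = 0.66 × √(12/2) = 1.6167. Critical value z_{0.025} = 1.960.
Revised power = Φ(δ − 1.960) + Φ(−δ − 1.960) = Φ(-0.343) + Φ(-3.577) = 0.3657 + 0.0002 = 0.3659.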